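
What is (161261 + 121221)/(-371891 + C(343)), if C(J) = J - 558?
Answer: -141241/186053 ≈ -0.75914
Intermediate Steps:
C(J) = -558 + J
(161261 + 121221)/(-371891 + C(343)) = (161261 + 121221)/(-371891 + (-558 + 343)) = 282482/(-371891 - 215) = 282482/(-372106) = 282482*(-1/372106) = -141241/186053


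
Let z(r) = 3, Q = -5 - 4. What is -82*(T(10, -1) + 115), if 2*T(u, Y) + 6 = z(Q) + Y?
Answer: -9266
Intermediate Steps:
Q = -9
T(u, Y) = -3/2 + Y/2 (T(u, Y) = -3 + (3 + Y)/2 = -3 + (3/2 + Y/2) = -3/2 + Y/2)
-82*(T(10, -1) + 115) = -82*((-3/2 + (½)*(-1)) + 115) = -82*((-3/2 - ½) + 115) = -82*(-2 + 115) = -82*113 = -9266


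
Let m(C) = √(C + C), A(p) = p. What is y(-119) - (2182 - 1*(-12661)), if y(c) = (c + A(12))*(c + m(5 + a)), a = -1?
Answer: -2110 - 214*√2 ≈ -2412.6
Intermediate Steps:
m(C) = √2*√C (m(C) = √(2*C) = √2*√C)
y(c) = (12 + c)*(c + 2*√2) (y(c) = (c + 12)*(c + √2*√(5 - 1)) = (12 + c)*(c + √2*√4) = (12 + c)*(c + √2*2) = (12 + c)*(c + 2*√2))
y(-119) - (2182 - 1*(-12661)) = ((-119)² + 12*(-119) + 24*√2 + 2*(-119)*√2) - (2182 - 1*(-12661)) = (14161 - 1428 + 24*√2 - 238*√2) - (2182 + 12661) = (12733 - 214*√2) - 1*14843 = (12733 - 214*√2) - 14843 = -2110 - 214*√2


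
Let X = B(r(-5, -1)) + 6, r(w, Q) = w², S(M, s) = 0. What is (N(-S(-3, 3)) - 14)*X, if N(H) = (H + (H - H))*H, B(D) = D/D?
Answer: -98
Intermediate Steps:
B(D) = 1
X = 7 (X = 1 + 6 = 7)
N(H) = H² (N(H) = (H + 0)*H = H*H = H²)
(N(-S(-3, 3)) - 14)*X = ((-1*0)² - 14)*7 = (0² - 14)*7 = (0 - 14)*7 = -14*7 = -98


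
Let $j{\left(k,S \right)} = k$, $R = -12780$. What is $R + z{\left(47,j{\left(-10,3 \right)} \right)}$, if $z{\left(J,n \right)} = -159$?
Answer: $-12939$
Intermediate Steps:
$R + z{\left(47,j{\left(-10,3 \right)} \right)} = -12780 - 159 = -12939$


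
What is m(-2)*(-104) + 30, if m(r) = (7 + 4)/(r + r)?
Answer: 316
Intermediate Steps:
m(r) = 11/(2*r) (m(r) = 11/((2*r)) = 11*(1/(2*r)) = 11/(2*r))
m(-2)*(-104) + 30 = ((11/2)/(-2))*(-104) + 30 = ((11/2)*(-½))*(-104) + 30 = -11/4*(-104) + 30 = 286 + 30 = 316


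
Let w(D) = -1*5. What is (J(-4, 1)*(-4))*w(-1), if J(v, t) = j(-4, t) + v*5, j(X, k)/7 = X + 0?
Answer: -960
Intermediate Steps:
j(X, k) = 7*X (j(X, k) = 7*(X + 0) = 7*X)
J(v, t) = -28 + 5*v (J(v, t) = 7*(-4) + v*5 = -28 + 5*v)
w(D) = -5
(J(-4, 1)*(-4))*w(-1) = ((-28 + 5*(-4))*(-4))*(-5) = ((-28 - 20)*(-4))*(-5) = -48*(-4)*(-5) = 192*(-5) = -960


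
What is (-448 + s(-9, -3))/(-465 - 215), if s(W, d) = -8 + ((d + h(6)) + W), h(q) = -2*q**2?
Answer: 27/34 ≈ 0.79412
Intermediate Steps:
s(W, d) = -80 + W + d (s(W, d) = -8 + ((d - 2*6**2) + W) = -8 + ((d - 2*36) + W) = -8 + ((d - 72) + W) = -8 + ((-72 + d) + W) = -8 + (-72 + W + d) = -80 + W + d)
(-448 + s(-9, -3))/(-465 - 215) = (-448 + (-80 - 9 - 3))/(-465 - 215) = (-448 - 92)/(-680) = -540*(-1/680) = 27/34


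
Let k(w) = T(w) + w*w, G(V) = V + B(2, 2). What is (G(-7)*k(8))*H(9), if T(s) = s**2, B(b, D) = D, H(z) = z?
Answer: -5760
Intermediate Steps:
G(V) = 2 + V (G(V) = V + 2 = 2 + V)
k(w) = 2*w**2 (k(w) = w**2 + w*w = w**2 + w**2 = 2*w**2)
(G(-7)*k(8))*H(9) = ((2 - 7)*(2*8**2))*9 = -10*64*9 = -5*128*9 = -640*9 = -5760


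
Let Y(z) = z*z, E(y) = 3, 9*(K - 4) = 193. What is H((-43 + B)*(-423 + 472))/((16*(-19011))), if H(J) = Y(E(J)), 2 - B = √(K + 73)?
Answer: -3/101392 ≈ -2.9588e-5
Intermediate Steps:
K = 229/9 (K = 4 + (⅑)*193 = 4 + 193/9 = 229/9 ≈ 25.444)
B = 2 - √886/3 (B = 2 - √(229/9 + 73) = 2 - √(886/9) = 2 - √886/3 ≈ -7.9219)
Y(z) = z²
H(J) = 9 (H(J) = 3² = 9)
H((-43 + B)*(-423 + 472))/((16*(-19011))) = 9/((16*(-19011))) = 9/(-304176) = 9*(-1/304176) = -3/101392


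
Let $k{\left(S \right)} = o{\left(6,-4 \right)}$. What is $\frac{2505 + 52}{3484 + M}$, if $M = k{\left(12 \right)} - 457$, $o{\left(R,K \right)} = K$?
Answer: $\frac{2557}{3023} \approx 0.84585$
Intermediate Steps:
$k{\left(S \right)} = -4$
$M = -461$ ($M = -4 - 457 = -461$)
$\frac{2505 + 52}{3484 + M} = \frac{2505 + 52}{3484 - 461} = \frac{2557}{3023}$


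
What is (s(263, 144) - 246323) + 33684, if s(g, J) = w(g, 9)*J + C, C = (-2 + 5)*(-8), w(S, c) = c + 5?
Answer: -210647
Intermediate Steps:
w(S, c) = 5 + c
C = -24 (C = 3*(-8) = -24)
s(g, J) = -24 + 14*J (s(g, J) = (5 + 9)*J - 24 = 14*J - 24 = -24 + 14*J)
(s(263, 144) - 246323) + 33684 = ((-24 + 14*144) - 246323) + 33684 = ((-24 + 2016) - 246323) + 33684 = (1992 - 246323) + 33684 = -244331 + 33684 = -210647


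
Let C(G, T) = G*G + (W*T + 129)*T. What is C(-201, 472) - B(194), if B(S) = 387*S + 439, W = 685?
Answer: 152632812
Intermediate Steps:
C(G, T) = G² + T*(129 + 685*T) (C(G, T) = G*G + (685*T + 129)*T = G² + (129 + 685*T)*T = G² + T*(129 + 685*T))
B(S) = 439 + 387*S
C(-201, 472) - B(194) = ((-201)² + 129*472 + 685*472²) - (439 + 387*194) = (40401 + 60888 + 685*222784) - (439 + 75078) = (40401 + 60888 + 152607040) - 1*75517 = 152708329 - 75517 = 152632812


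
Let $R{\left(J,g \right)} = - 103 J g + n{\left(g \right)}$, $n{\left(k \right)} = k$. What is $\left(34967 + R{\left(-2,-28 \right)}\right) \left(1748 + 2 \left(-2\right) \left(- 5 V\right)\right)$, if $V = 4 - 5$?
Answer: $50407488$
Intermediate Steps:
$V = -1$ ($V = 4 - 5 = -1$)
$R{\left(J,g \right)} = g - 103 J g$ ($R{\left(J,g \right)} = - 103 J g + g = g - 103 J g$)
$\left(34967 + R{\left(-2,-28 \right)}\right) \left(1748 + 2 \left(-2\right) \left(- 5 V\right)\right) = \left(34967 - 28 \left(1 - -206\right)\right) \left(1748 + 2 \left(-2\right) \left(\left(-5\right) \left(-1\right)\right)\right) = \left(34967 - 28 \left(1 + 206\right)\right) \left(1748 - 20\right) = \left(34967 - 5796\right) \left(1748 - 20\right) = \left(34967 - 5796\right) 1728 = 29171 \cdot 1728 = 50407488$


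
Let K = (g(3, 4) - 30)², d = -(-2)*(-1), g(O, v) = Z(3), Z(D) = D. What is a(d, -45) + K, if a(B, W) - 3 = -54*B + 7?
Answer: 847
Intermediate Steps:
g(O, v) = 3
d = -2 (d = -1*(-2)*(-1) = 2*(-1) = -2)
a(B, W) = 10 - 54*B (a(B, W) = 3 + (-54*B + 7) = 3 + (7 - 54*B) = 10 - 54*B)
K = 729 (K = (3 - 30)² = (-27)² = 729)
a(d, -45) + K = (10 - 54*(-2)) + 729 = (10 + 108) + 729 = 118 + 729 = 847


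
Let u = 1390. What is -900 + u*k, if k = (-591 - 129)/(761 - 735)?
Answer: -512100/13 ≈ -39392.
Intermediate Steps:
k = -360/13 (k = -720/26 = -720*1/26 = -360/13 ≈ -27.692)
-900 + u*k = -900 + 1390*(-360/13) = -900 - 500400/13 = -512100/13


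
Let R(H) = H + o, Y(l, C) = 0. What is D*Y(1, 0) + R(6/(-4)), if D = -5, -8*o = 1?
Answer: -13/8 ≈ -1.6250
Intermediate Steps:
o = -⅛ (o = -⅛*1 = -⅛ ≈ -0.12500)
R(H) = -⅛ + H (R(H) = H - ⅛ = -⅛ + H)
D*Y(1, 0) + R(6/(-4)) = -5*0 + (-⅛ + 6/(-4)) = 0 + (-⅛ + 6*(-¼)) = 0 + (-⅛ - 3/2) = 0 - 13/8 = -13/8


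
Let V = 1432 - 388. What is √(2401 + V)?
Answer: √3445 ≈ 58.694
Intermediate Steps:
V = 1044
√(2401 + V) = √(2401 + 1044) = √3445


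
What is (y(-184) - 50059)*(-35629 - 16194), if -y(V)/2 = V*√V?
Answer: 2594207557 - 38141728*I*√46 ≈ 2.5942e+9 - 2.5869e+8*I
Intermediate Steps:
y(V) = -2*V^(3/2) (y(V) = -2*V*√V = -2*V^(3/2))
(y(-184) - 50059)*(-35629 - 16194) = (-(-736)*I*√46 - 50059)*(-35629 - 16194) = (-(-736)*I*√46 - 50059)*(-51823) = (736*I*√46 - 50059)*(-51823) = (-50059 + 736*I*√46)*(-51823) = 2594207557 - 38141728*I*√46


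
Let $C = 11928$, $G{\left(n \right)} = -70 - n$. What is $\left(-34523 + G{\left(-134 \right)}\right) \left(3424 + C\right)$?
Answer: $-529014568$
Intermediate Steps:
$\left(-34523 + G{\left(-134 \right)}\right) \left(3424 + C\right) = \left(-34523 - -64\right) \left(3424 + 11928\right) = \left(-34523 + \left(-70 + 134\right)\right) 15352 = \left(-34523 + 64\right) 15352 = \left(-34459\right) 15352 = -529014568$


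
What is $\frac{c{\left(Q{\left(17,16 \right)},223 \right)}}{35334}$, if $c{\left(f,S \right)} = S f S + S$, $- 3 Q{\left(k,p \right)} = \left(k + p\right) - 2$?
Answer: $- \frac{770465}{53001} \approx -14.537$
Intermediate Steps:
$Q{\left(k,p \right)} = \frac{2}{3} - \frac{k}{3} - \frac{p}{3}$ ($Q{\left(k,p \right)} = - \frac{\left(k + p\right) - 2}{3} = - \frac{-2 + k + p}{3} = \frac{2}{3} - \frac{k}{3} - \frac{p}{3}$)
$c{\left(f,S \right)} = S + f S^{2}$ ($c{\left(f,S \right)} = f S^{2} + S = S + f S^{2}$)
$\frac{c{\left(Q{\left(17,16 \right)},223 \right)}}{35334} = \frac{223 \left(1 + 223 \left(\frac{2}{3} - \frac{17}{3} - \frac{16}{3}\right)\right)}{35334} = 223 \left(1 + 223 \left(\frac{2}{3} - \frac{17}{3} - \frac{16}{3}\right)\right) \frac{1}{35334} = 223 \left(1 + 223 \left(- \frac{31}{3}\right)\right) \frac{1}{35334} = 223 \left(1 - \frac{6913}{3}\right) \frac{1}{35334} = 223 \left(- \frac{6910}{3}\right) \frac{1}{35334} = \left(- \frac{1540930}{3}\right) \frac{1}{35334} = - \frac{770465}{53001}$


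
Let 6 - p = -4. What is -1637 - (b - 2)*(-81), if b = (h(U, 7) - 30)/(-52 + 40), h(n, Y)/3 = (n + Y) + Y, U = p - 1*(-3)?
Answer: -8573/4 ≈ -2143.3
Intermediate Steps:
p = 10 (p = 6 - 1*(-4) = 6 + 4 = 10)
U = 13 (U = 10 - 1*(-3) = 10 + 3 = 13)
h(n, Y) = 3*n + 6*Y (h(n, Y) = 3*((n + Y) + Y) = 3*((Y + n) + Y) = 3*(n + 2*Y) = 3*n + 6*Y)
b = -17/4 (b = ((3*13 + 6*7) - 30)/(-52 + 40) = ((39 + 42) - 30)/(-12) = (81 - 30)*(-1/12) = 51*(-1/12) = -17/4 ≈ -4.2500)
-1637 - (b - 2)*(-81) = -1637 - (-17/4 - 2)*(-81) = -1637 - (-25)*(-81)/4 = -1637 - 1*2025/4 = -1637 - 2025/4 = -8573/4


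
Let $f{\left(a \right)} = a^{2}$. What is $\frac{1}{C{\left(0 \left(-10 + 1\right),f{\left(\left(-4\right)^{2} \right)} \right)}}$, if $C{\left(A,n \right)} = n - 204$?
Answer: $\frac{1}{52} \approx 0.019231$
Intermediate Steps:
$C{\left(A,n \right)} = -204 + n$ ($C{\left(A,n \right)} = n - 204 = -204 + n$)
$\frac{1}{C{\left(0 \left(-10 + 1\right),f{\left(\left(-4\right)^{2} \right)} \right)}} = \frac{1}{-204 + \left(\left(-4\right)^{2}\right)^{2}} = \frac{1}{-204 + 16^{2}} = \frac{1}{-204 + 256} = \frac{1}{52}$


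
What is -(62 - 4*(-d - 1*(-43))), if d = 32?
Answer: -18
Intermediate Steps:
-(62 - 4*(-d - 1*(-43))) = -(62 - 4*(-1*32 - 1*(-43))) = -(62 - 4*(-32 + 43)) = -(62 - 4*11) = -(62 - 44) = -1*18 = -18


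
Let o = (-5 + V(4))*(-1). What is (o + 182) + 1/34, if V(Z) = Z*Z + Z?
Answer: 5679/34 ≈ 167.03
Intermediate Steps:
V(Z) = Z + Z**2 (V(Z) = Z**2 + Z = Z + Z**2)
o = -15 (o = (-5 + 4*(1 + 4))*(-1) = (-5 + 4*5)*(-1) = (-5 + 20)*(-1) = 15*(-1) = -15)
(o + 182) + 1/34 = (-15 + 182) + 1/34 = 167 + 1/34 = 5679/34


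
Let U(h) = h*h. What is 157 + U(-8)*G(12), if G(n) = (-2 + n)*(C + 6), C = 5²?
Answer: 19997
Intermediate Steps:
C = 25
G(n) = -62 + 31*n (G(n) = (-2 + n)*(25 + 6) = (-2 + n)*31 = -62 + 31*n)
U(h) = h²
157 + U(-8)*G(12) = 157 + (-8)²*(-62 + 31*12) = 157 + 64*(-62 + 372) = 157 + 64*310 = 157 + 19840 = 19997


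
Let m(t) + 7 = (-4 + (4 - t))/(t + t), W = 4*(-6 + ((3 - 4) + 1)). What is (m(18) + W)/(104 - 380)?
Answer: 21/184 ≈ 0.11413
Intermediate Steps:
W = -24 (W = 4*(-6 + (-1 + 1)) = 4*(-6 + 0) = 4*(-6) = -24)
m(t) = -15/2 (m(t) = -7 + (-4 + (4 - t))/(t + t) = -7 + (-t)/((2*t)) = -7 + (-t)*(1/(2*t)) = -7 - 1/2 = -15/2)
(m(18) + W)/(104 - 380) = (-15/2 - 24)/(104 - 380) = -63/2/(-276) = -63/2*(-1/276) = 21/184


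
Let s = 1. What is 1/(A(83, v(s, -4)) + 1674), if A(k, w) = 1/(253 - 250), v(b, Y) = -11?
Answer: 3/5023 ≈ 0.00059725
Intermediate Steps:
A(k, w) = ⅓ (A(k, w) = 1/3 = ⅓)
1/(A(83, v(s, -4)) + 1674) = 1/(⅓ + 1674) = 1/(5023/3) = 3/5023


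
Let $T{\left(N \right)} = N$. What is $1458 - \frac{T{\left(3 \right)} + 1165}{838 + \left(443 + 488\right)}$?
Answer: $\frac{2578034}{1769} \approx 1457.3$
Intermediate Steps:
$1458 - \frac{T{\left(3 \right)} + 1165}{838 + \left(443 + 488\right)} = 1458 - \frac{3 + 1165}{838 + \left(443 + 488\right)} = 1458 - \frac{1168}{838 + 931} = 1458 - \frac{1168}{1769} = \frac{2578034}{1769}$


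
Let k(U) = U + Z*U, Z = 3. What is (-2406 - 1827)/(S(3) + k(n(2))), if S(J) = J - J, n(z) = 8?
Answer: -4233/32 ≈ -132.28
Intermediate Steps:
S(J) = 0
k(U) = 4*U (k(U) = U + 3*U = 4*U)
(-2406 - 1827)/(S(3) + k(n(2))) = (-2406 - 1827)/(0 + 4*8) = -4233/(0 + 32) = -4233/32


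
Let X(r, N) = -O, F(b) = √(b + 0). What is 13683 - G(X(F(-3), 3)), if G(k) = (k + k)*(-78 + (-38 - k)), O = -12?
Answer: 16755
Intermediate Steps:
F(b) = √b
X(r, N) = 12 (X(r, N) = -1*(-12) = 12)
G(k) = 2*k*(-116 - k) (G(k) = (2*k)*(-116 - k) = 2*k*(-116 - k))
13683 - G(X(F(-3), 3)) = 13683 - (-2)*12*(116 + 12) = 13683 - (-2)*12*128 = 13683 - 1*(-3072) = 13683 + 3072 = 16755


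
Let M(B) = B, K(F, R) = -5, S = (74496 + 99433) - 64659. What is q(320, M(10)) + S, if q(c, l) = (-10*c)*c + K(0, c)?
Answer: -914735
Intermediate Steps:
S = 109270 (S = 173929 - 64659 = 109270)
q(c, l) = -5 - 10*c² (q(c, l) = (-10*c)*c - 5 = -10*c² - 5 = -5 - 10*c²)
q(320, M(10)) + S = (-5 - 10*320²) + 109270 = (-5 - 10*102400) + 109270 = (-5 - 1024000) + 109270 = -1024005 + 109270 = -914735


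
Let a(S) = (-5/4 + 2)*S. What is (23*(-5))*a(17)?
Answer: -5865/4 ≈ -1466.3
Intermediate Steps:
a(S) = 3*S/4 (a(S) = (-5*¼ + 2)*S = (-5/4 + 2)*S = 3*S/4)
(23*(-5))*a(17) = (23*(-5))*((¾)*17) = -115*51/4 = -5865/4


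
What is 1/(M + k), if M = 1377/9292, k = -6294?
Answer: -9292/58482471 ≈ -0.00015889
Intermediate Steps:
M = 1377/9292 (M = 1377*(1/9292) = 1377/9292 ≈ 0.14819)
1/(M + k) = 1/(1377/9292 - 6294) = 1/(-58482471/9292) = -9292/58482471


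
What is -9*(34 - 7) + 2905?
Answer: 2662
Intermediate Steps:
-9*(34 - 7) + 2905 = -9*27 + 2905 = -243 + 2905 = 2662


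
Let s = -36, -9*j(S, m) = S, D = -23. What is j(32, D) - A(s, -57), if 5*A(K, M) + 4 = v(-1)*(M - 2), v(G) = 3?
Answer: 1469/45 ≈ 32.644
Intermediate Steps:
j(S, m) = -S/9
A(K, M) = -2 + 3*M/5 (A(K, M) = -⅘ + (3*(M - 2))/5 = -⅘ + (3*(-2 + M))/5 = -⅘ + (-6 + 3*M)/5 = -⅘ + (-6/5 + 3*M/5) = -2 + 3*M/5)
j(32, D) - A(s, -57) = -⅑*32 - (-2 + (⅗)*(-57)) = -32/9 - (-2 - 171/5) = -32/9 - 1*(-181/5) = -32/9 + 181/5 = 1469/45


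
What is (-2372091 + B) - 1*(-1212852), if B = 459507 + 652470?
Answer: -47262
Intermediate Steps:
B = 1111977
(-2372091 + B) - 1*(-1212852) = (-2372091 + 1111977) - 1*(-1212852) = -1260114 + 1212852 = -47262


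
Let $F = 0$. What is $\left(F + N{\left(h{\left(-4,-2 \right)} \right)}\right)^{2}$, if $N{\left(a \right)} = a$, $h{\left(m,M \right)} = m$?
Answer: $16$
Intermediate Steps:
$\left(F + N{\left(h{\left(-4,-2 \right)} \right)}\right)^{2} = \left(0 - 4\right)^{2} = \left(-4\right)^{2} = 16$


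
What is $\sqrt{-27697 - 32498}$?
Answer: $i \sqrt{60195} \approx 245.35 i$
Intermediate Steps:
$\sqrt{-27697 - 32498} = \sqrt{-60195} = i \sqrt{60195}$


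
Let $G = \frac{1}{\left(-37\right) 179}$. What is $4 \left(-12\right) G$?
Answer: $\frac{48}{6623} \approx 0.0072475$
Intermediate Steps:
$G = - \frac{1}{6623}$ ($G = \left(- \frac{1}{37}\right) \frac{1}{179} = - \frac{1}{6623} \approx -0.00015099$)
$4 \left(-12\right) G = 4 \left(-12\right) \left(- \frac{1}{6623}\right) = \left(-48\right) \left(- \frac{1}{6623}\right) = \frac{48}{6623}$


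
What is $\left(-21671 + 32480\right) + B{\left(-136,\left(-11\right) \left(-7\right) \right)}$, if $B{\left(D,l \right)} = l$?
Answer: $10886$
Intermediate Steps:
$\left(-21671 + 32480\right) + B{\left(-136,\left(-11\right) \left(-7\right) \right)} = \left(-21671 + 32480\right) - -77 = 10809 + 77 = 10886$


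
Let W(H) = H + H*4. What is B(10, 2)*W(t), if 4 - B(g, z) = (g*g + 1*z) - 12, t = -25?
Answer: 10750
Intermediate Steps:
W(H) = 5*H (W(H) = H + 4*H = 5*H)
B(g, z) = 16 - z - g² (B(g, z) = 4 - ((g*g + 1*z) - 12) = 4 - ((g² + z) - 12) = 4 - ((z + g²) - 12) = 4 - (-12 + z + g²) = 4 + (12 - z - g²) = 16 - z - g²)
B(10, 2)*W(t) = (16 - 1*2 - 1*10²)*(5*(-25)) = (16 - 2 - 1*100)*(-125) = (16 - 2 - 100)*(-125) = -86*(-125) = 10750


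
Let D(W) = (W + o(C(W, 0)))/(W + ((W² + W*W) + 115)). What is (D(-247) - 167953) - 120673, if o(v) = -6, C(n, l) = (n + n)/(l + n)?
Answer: -35179468889/121886 ≈ -2.8863e+5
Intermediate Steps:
C(n, l) = 2*n/(l + n) (C(n, l) = (2*n)/(l + n) = 2*n/(l + n))
D(W) = (-6 + W)/(115 + W + 2*W²) (D(W) = (W - 6)/(W + ((W² + W*W) + 115)) = (-6 + W)/(W + ((W² + W²) + 115)) = (-6 + W)/(W + (2*W² + 115)) = (-6 + W)/(W + (115 + 2*W²)) = (-6 + W)/(115 + W + 2*W²))
(D(-247) - 167953) - 120673 = ((-6 - 247)/(115 - 247 + 2*(-247)²) - 167953) - 120673 = (-253/(115 - 247 + 2*61009) - 167953) - 120673 = (-253/(115 - 247 + 122018) - 167953) - 120673 = (-253/121886 - 167953) - 120673 = -20471119611/121886 - 120673 = -35179468889/121886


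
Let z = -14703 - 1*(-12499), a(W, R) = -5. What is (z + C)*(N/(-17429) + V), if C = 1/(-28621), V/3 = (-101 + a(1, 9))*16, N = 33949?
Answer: 5596057947280185/498835409 ≈ 1.1218e+7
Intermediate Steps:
z = -2204 (z = -14703 + 12499 = -2204)
V = -5088 (V = 3*((-101 - 5)*16) = 3*(-106*16) = 3*(-1696) = -5088)
C = -1/28621 ≈ -3.4939e-5
(z + C)*(N/(-17429) + V) = (-2204 - 1/28621)*(33949/(-17429) - 5088) = -63080685*(33949*(-1/17429) - 5088)/28621 = -63080685*(-33949/17429 - 5088)/28621 = -63080685/28621*(-88712701/17429) = 5596057947280185/498835409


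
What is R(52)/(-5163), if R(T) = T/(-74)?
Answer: 26/191031 ≈ 0.00013610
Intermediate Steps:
R(T) = -T/74 (R(T) = T*(-1/74) = -T/74)
R(52)/(-5163) = -1/74*52/(-5163) = -26/37*(-1/5163) = 26/191031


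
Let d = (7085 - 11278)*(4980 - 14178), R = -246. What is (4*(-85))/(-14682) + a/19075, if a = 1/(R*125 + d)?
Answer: 41654706214447/1798748225307600 ≈ 0.023158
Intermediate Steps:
d = 38567214 (d = -4193*(-9198) = 38567214)
a = 1/38536464 (a = 1/(-246*125 + 38567214) = 1/(-30750 + 38567214) = 1/38536464 ≈ 2.5949e-8)
(4*(-85))/(-14682) + a/19075 = (4*(-85))/(-14682) + (1/38536464)/19075 = -340*(-1/14682) + (1/38536464)*(1/19075) = 170/7341 + 1/735083050800 = 41654706214447/1798748225307600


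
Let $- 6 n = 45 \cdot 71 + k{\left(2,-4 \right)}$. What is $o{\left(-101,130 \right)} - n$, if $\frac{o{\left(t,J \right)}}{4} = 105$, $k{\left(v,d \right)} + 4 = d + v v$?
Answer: $\frac{5711}{6} \approx 951.83$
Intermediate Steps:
$k{\left(v,d \right)} = -4 + d + v^{2}$ ($k{\left(v,d \right)} = -4 + \left(d + v v\right) = -4 + \left(d + v^{2}\right) = -4 + d + v^{2}$)
$o{\left(t,J \right)} = 420$ ($o{\left(t,J \right)} = 4 \cdot 105 = 420$)
$n = - \frac{3191}{6}$ ($n = - \frac{45 \cdot 71 - \left(8 - 4\right)}{6} = - \frac{3195 - 4}{6} = \left(- \frac{1}{6}\right) 3191 = - \frac{3191}{6} \approx -531.83$)
$o{\left(-101,130 \right)} - n = 420 - - \frac{3191}{6} = 420 + \frac{3191}{6} = \frac{5711}{6}$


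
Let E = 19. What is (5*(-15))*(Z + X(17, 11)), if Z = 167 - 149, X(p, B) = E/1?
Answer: -2775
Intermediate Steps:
X(p, B) = 19 (X(p, B) = 19/1 = 19*1 = 19)
Z = 18
(5*(-15))*(Z + X(17, 11)) = (5*(-15))*(18 + 19) = -75*37 = -2775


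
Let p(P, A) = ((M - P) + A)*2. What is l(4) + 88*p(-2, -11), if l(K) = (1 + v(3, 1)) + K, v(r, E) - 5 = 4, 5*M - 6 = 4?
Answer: -1218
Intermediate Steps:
M = 2 (M = 6/5 + (1/5)*4 = 6/5 + 4/5 = 2)
v(r, E) = 9 (v(r, E) = 5 + 4 = 9)
p(P, A) = 4 - 2*P + 2*A (p(P, A) = ((2 - P) + A)*2 = (2 + A - P)*2 = 4 - 2*P + 2*A)
l(K) = 10 + K (l(K) = (1 + 9) + K = 10 + K)
l(4) + 88*p(-2, -11) = (10 + 4) + 88*(4 - 2*(-2) + 2*(-11)) = 14 + 88*(4 + 4 - 22) = 14 + 88*(-14) = 14 - 1232 = -1218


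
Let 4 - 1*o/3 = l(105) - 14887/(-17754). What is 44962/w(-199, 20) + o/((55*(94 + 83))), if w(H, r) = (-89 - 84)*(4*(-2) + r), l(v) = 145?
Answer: -36049533188/1661138215 ≈ -21.702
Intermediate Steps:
w(H, r) = 1384 - 173*r (w(H, r) = -173*(-8 + r) = 1384 - 173*r)
o = -2518201/5918 (o = 12 - 3*(145 - 14887/(-17754)) = 12 - 3*(145 - 14887*(-1/17754)) = 12 - 3*(145 + 14887/17754) = 12 - 3*2589217/17754 = 12 - 2589217/5918 = -2518201/5918 ≈ -425.52)
44962/w(-199, 20) + o/((55*(94 + 83))) = 44962/(1384 - 173*20) - 2518201*1/(55*(94 + 83))/5918 = 44962/(1384 - 3460) - 2518201/(5918*(55*177)) = 44962/(-2076) - 2518201/5918/9735 = 44962*(-1/2076) - 2518201/5918*1/9735 = -22481/1038 - 2518201/57611730 = -36049533188/1661138215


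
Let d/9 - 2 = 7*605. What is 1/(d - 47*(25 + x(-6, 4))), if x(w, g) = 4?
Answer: 1/36770 ≈ 2.7196e-5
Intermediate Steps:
d = 38133 (d = 18 + 9*(7*605) = 18 + 9*4235 = 18 + 38115 = 38133)
1/(d - 47*(25 + x(-6, 4))) = 1/(38133 - 47*(25 + 4)) = 1/(38133 - 47*29) = 1/(38133 - 1363) = 1/36770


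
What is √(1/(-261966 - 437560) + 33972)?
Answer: 11*√137386312502426/699526 ≈ 184.31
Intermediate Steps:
√(1/(-261966 - 437560) + 33972) = √(1/(-699526) + 33972) = √(-1/699526 + 33972) = √(23764297271/699526) = 11*√137386312502426/699526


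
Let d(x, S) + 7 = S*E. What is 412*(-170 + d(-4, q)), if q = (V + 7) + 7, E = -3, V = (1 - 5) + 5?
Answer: -91464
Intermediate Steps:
V = 1 (V = -4 + 5 = 1)
q = 15 (q = (1 + 7) + 7 = 8 + 7 = 15)
d(x, S) = -7 - 3*S (d(x, S) = -7 + S*(-3) = -7 - 3*S)
412*(-170 + d(-4, q)) = 412*(-170 + (-7 - 3*15)) = 412*(-170 + (-7 - 45)) = 412*(-170 - 52) = 412*(-222) = -91464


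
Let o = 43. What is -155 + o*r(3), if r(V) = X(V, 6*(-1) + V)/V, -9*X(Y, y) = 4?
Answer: -4357/27 ≈ -161.37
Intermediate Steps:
X(Y, y) = -4/9 (X(Y, y) = -⅑*4 = -4/9)
r(V) = -4/(9*V)
-155 + o*r(3) = -155 + 43*(-4/9/3) = -155 + 43*(-4/9*⅓) = -155 + 43*(-4/27) = -155 - 172/27 = -4357/27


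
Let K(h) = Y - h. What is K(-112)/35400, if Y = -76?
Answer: 3/2950 ≈ 0.0010169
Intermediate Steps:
K(h) = -76 - h
K(-112)/35400 = (-76 - 1*(-112))/35400 = (-76 + 112)*(1/35400) = 36*(1/35400) = 3/2950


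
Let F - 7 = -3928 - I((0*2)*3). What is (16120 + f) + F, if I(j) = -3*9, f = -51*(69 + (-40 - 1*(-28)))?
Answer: 9319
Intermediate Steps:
f = -2907 (f = -51*(69 + (-40 + 28)) = -51*(69 - 12) = -51*57 = -2907)
I(j) = -27
F = -3894 (F = 7 + (-3928 - 1*(-27)) = 7 + (-3928 + 27) = 7 - 3901 = -3894)
(16120 + f) + F = (16120 - 2907) - 3894 = 13213 - 3894 = 9319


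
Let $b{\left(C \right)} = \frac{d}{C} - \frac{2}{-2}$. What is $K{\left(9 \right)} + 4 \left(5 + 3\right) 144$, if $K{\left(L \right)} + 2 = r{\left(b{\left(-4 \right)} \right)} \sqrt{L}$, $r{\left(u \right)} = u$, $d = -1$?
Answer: $\frac{18439}{4} \approx 4609.8$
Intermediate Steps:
$b{\left(C \right)} = 1 - \frac{1}{C}$ ($b{\left(C \right)} = - \frac{1}{C} - \frac{2}{-2} = - \frac{1}{C} - -1 = - \frac{1}{C} + 1 = 1 - \frac{1}{C}$)
$K{\left(L \right)} = -2 + \frac{5 \sqrt{L}}{4}$ ($K{\left(L \right)} = -2 + \frac{-1 - 4}{-4} \sqrt{L} = -2 + \left(- \frac{1}{4}\right) \left(-5\right) \sqrt{L} = -2 + \frac{5 \sqrt{L}}{4}$)
$K{\left(9 \right)} + 4 \left(5 + 3\right) 144 = \left(-2 + \frac{5 \sqrt{9}}{4}\right) + 4 \left(5 + 3\right) 144 = \left(-2 + \frac{5}{4} \cdot 3\right) + 4 \cdot 8 \cdot 144 = \left(-2 + \frac{15}{4}\right) + 32 \cdot 144 = \frac{7}{4} + 4608 = \frac{18439}{4}$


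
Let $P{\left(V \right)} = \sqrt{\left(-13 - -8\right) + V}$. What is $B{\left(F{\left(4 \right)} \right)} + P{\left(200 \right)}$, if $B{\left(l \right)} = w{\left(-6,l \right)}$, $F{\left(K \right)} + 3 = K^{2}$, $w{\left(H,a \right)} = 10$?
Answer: $10 + \sqrt{195} \approx 23.964$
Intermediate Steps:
$F{\left(K \right)} = -3 + K^{2}$
$B{\left(l \right)} = 10$
$P{\left(V \right)} = \sqrt{-5 + V}$ ($P{\left(V \right)} = \sqrt{\left(-13 + 8\right) + V} = \sqrt{-5 + V}$)
$B{\left(F{\left(4 \right)} \right)} + P{\left(200 \right)} = 10 + \sqrt{-5 + 200} = 10 + \sqrt{195}$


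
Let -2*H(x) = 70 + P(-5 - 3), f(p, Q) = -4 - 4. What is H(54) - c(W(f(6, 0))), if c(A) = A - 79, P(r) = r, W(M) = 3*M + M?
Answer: 80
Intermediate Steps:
f(p, Q) = -8
W(M) = 4*M
H(x) = -31 (H(x) = -(70 + (-5 - 3))/2 = -(70 - 8)/2 = -½*62 = -31)
c(A) = -79 + A
H(54) - c(W(f(6, 0))) = -31 - (-79 + 4*(-8)) = -31 - (-79 - 32) = -31 - 1*(-111) = -31 + 111 = 80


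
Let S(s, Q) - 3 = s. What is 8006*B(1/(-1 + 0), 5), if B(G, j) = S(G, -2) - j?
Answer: -24018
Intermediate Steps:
S(s, Q) = 3 + s
B(G, j) = 3 + G - j (B(G, j) = (3 + G) - j = 3 + G - j)
8006*B(1/(-1 + 0), 5) = 8006*(3 + 1/(-1 + 0) - 1*5) = 8006*(3 + 1/(-1) - 5) = 8006*(3 - 1 - 5) = 8006*(-3) = -24018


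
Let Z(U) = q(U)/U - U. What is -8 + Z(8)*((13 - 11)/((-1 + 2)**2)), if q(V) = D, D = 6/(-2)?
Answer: -99/4 ≈ -24.750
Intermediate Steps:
D = -3 (D = 6*(-1/2) = -3)
q(V) = -3
Z(U) = -U - 3/U (Z(U) = -3/U - U = -U - 3/U)
-8 + Z(8)*((13 - 11)/((-1 + 2)**2)) = -8 + (-1*8 - 3/8)*((13 - 11)/((-1 + 2)**2)) = -8 + (-8 - 3*1/8)*(2/(1**2)) = -8 + (-8 - 3/8)*(2/1) = -8 - 67/4 = -99/4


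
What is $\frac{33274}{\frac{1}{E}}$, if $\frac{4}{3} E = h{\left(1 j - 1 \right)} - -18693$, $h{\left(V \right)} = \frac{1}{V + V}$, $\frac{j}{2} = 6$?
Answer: $\frac{20525749017}{44} \approx 4.6649 \cdot 10^{8}$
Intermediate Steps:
$j = 12$ ($j = 2 \cdot 6 = 12$)
$h{\left(V \right)} = \frac{1}{2 V}$
$E = \frac{1233741}{88}$ ($E = \frac{3 \left(\frac{1}{2 \left(1 \cdot 12 - 1\right)} - -18693\right)}{4} = \frac{3 \left(\frac{1}{2 \left(12 - 1\right)} + 18693\right)}{4} = \frac{3 \left(\frac{1}{2 \cdot 11} + 18693\right)}{4} = \frac{3 \left(\frac{1}{2} \cdot \frac{1}{11} + 18693\right)}{4} = \frac{3 \left(\frac{1}{22} + 18693\right)}{4} = \frac{3}{4} \cdot \frac{411247}{22} = \frac{1233741}{88} \approx 14020.0$)
$\frac{33274}{\frac{1}{E}} = \frac{33274}{\frac{1}{\frac{1233741}{88}}} = \frac{33274}{\frac{88}{1233741}} = 33274 \cdot \frac{1233741}{88} = \frac{20525749017}{44}$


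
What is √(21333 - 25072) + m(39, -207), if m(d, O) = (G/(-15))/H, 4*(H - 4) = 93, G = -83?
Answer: 332/1635 + I*√3739 ≈ 0.20306 + 61.147*I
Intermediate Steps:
H = 109/4 (H = 4 + (¼)*93 = 4 + 93/4 = 109/4 ≈ 27.250)
m(d, O) = 332/1635 (m(d, O) = (-83/(-15))/(109/4) = -83*(-1/15)*(4/109) = (83/15)*(4/109) = 332/1635)
√(21333 - 25072) + m(39, -207) = √(21333 - 25072) + 332/1635 = √(-3739) + 332/1635 = I*√3739 + 332/1635 = 332/1635 + I*√3739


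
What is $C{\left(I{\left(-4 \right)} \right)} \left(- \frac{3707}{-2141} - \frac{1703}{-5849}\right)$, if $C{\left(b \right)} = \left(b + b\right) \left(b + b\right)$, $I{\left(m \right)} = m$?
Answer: $\frac{1621015424}{12522709} \approx 129.45$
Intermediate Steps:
$C{\left(b \right)} = 4 b^{2}$ ($C{\left(b \right)} = 2 b 2 b = 4 b^{2}$)
$C{\left(I{\left(-4 \right)} \right)} \left(- \frac{3707}{-2141} - \frac{1703}{-5849}\right) = 4 \left(-4\right)^{2} \left(- \frac{3707}{-2141} - \frac{1703}{-5849}\right) = 4 \cdot 16 \left(\left(-3707\right) \left(- \frac{1}{2141}\right) - - \frac{1703}{5849}\right) = 64 \left(\frac{3707}{2141} + \frac{1703}{5849}\right) = 64 \cdot \frac{25328366}{12522709} = \frac{1621015424}{12522709}$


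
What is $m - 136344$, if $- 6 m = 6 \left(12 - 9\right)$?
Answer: $-136347$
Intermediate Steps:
$m = -3$ ($m = - \frac{6 \left(12 - 9\right)}{6} = - \frac{6 \cdot 3}{6} = \left(- \frac{1}{6}\right) 18 = -3$)
$m - 136344 = -3 - 136344 = -136347$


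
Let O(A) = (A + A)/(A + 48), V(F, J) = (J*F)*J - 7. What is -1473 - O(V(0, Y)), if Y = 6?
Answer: -60379/41 ≈ -1472.7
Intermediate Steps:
V(F, J) = -7 + F*J² (V(F, J) = (F*J)*J - 7 = F*J² - 7 = -7 + F*J²)
O(A) = 2*A/(48 + A) (O(A) = (2*A)/(48 + A) = 2*A/(48 + A))
-1473 - O(V(0, Y)) = -1473 - 2*(-7 + 0*6²)/(48 + (-7 + 0*6²)) = -1473 - 2*(-7 + 0*36)/(48 + (-7 + 0*36)) = -1473 - 2*(-7 + 0)/(48 + (-7 + 0)) = -1473 - 2*(-7)/(48 - 7) = -1473 - 2*(-7)/41 = -1473 - 1*(-14/41) = -1473 + 14/41 = -60379/41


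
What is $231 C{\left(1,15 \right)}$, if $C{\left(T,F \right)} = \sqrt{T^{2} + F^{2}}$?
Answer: $231 \sqrt{226} \approx 3472.7$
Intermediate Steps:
$C{\left(T,F \right)} = \sqrt{F^{2} + T^{2}}$
$231 C{\left(1,15 \right)} = 231 \sqrt{15^{2} + 1^{2}} = 231 \sqrt{225 + 1} = 231 \sqrt{226}$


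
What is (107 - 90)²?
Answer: 289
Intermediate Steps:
(107 - 90)² = 17² = 289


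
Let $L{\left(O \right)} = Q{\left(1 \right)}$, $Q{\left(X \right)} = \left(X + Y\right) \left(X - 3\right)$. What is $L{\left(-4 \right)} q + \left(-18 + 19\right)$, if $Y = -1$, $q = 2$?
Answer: $1$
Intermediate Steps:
$Q{\left(X \right)} = \left(-1 + X\right) \left(-3 + X\right)$ ($Q{\left(X \right)} = \left(X - 1\right) \left(X - 3\right) = \left(-1 + X\right) \left(-3 + X\right)$)
$L{\left(O \right)} = 0$ ($L{\left(O \right)} = 3 + 1^{2} - 4 = 3 + 1 - 4 = 0$)
$L{\left(-4 \right)} q + \left(-18 + 19\right) = 0 \cdot 2 + \left(-18 + 19\right) = 0 + 1 = 1$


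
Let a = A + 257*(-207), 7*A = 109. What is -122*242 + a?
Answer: -578952/7 ≈ -82707.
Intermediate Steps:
A = 109/7 (A = (⅐)*109 = 109/7 ≈ 15.571)
a = -372284/7 (a = 109/7 + 257*(-207) = 109/7 - 53199 = -372284/7 ≈ -53183.)
-122*242 + a = -122*242 - 372284/7 = -29524 - 372284/7 = -578952/7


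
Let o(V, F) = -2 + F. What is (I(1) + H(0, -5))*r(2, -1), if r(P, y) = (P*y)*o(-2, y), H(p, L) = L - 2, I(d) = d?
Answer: -36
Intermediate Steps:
H(p, L) = -2 + L
r(P, y) = P*y*(-2 + y) (r(P, y) = (P*y)*(-2 + y) = P*y*(-2 + y))
(I(1) + H(0, -5))*r(2, -1) = (1 + (-2 - 5))*(2*(-1)*(-2 - 1)) = (1 - 7)*(2*(-1)*(-3)) = -6*6 = -36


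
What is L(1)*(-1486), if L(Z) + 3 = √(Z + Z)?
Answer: 4458 - 1486*√2 ≈ 2356.5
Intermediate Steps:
L(Z) = -3 + √2*√Z (L(Z) = -3 + √(Z + Z) = -3 + √(2*Z) = -3 + √2*√Z)
L(1)*(-1486) = (-3 + √2*√1)*(-1486) = (-3 + √2*1)*(-1486) = (-3 + √2)*(-1486) = 4458 - 1486*√2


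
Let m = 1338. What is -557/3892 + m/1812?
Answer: 349851/587692 ≈ 0.59530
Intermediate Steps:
-557/3892 + m/1812 = -557/3892 + 1338/1812 = -557*1/3892 + 1338*(1/1812) = -557/3892 + 223/302 = 349851/587692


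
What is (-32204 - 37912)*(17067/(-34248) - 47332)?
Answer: 9471756603729/2854 ≈ 3.3188e+9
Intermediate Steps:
(-32204 - 37912)*(17067/(-34248) - 47332) = -70116*(17067*(-1/34248) - 47332) = -70116*(-5689/11416 - 47332) = -70116*(-540347801/11416) = 9471756603729/2854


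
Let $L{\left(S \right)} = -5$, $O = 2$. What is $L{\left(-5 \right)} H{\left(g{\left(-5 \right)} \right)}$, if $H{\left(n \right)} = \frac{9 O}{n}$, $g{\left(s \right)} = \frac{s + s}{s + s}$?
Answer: $-90$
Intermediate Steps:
$g{\left(s \right)} = 1$ ($g{\left(s \right)} = \frac{2 s}{2 s} = 2 s \frac{1}{2 s} = 1$)
$H{\left(n \right)} = \frac{18}{n}$ ($H{\left(n \right)} = \frac{9 \cdot 2}{n} = \frac{18}{n}$)
$L{\left(-5 \right)} H{\left(g{\left(-5 \right)} \right)} = - 5 \cdot \frac{18}{1} = - 5 \cdot 18 \cdot 1 = \left(-5\right) 18 = -90$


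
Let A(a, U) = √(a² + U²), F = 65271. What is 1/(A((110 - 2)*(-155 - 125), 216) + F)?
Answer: 21757/1115266395 - 24*√19601/371755465 ≈ 1.0470e-5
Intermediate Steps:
A(a, U) = √(U² + a²)
1/(A((110 - 2)*(-155 - 125), 216) + F) = 1/(√(216² + ((110 - 2)*(-155 - 125))²) + 65271) = 1/(√(46656 + (108*(-280))²) + 65271) = 1/(√(46656 + (-30240)²) + 65271) = 1/(√(46656 + 914457600) + 65271) = 1/(√914504256 + 65271) = 1/(216*√19601 + 65271) = 1/(65271 + 216*√19601)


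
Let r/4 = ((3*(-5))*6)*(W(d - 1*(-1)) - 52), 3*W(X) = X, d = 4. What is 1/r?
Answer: 1/18120 ≈ 5.5188e-5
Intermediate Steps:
W(X) = X/3
r = 18120 (r = 4*(((3*(-5))*6)*((4 - 1*(-1))/3 - 52)) = 4*((-15*6)*((4 + 1)/3 - 52)) = 4*(-90*((⅓)*5 - 52)) = 4*(-90*(5/3 - 52)) = 4*(-90*(-151/3)) = 4*4530 = 18120)
1/r = 1/18120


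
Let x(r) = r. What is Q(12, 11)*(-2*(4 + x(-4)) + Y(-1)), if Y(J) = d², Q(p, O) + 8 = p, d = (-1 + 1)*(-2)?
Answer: 0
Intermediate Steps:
d = 0 (d = 0*(-2) = 0)
Q(p, O) = -8 + p
Y(J) = 0 (Y(J) = 0² = 0)
Q(12, 11)*(-2*(4 + x(-4)) + Y(-1)) = (-8 + 12)*(-2*(4 - 4) + 0) = 4*(-2*0 + 0) = 4*(0 + 0) = 4*0 = 0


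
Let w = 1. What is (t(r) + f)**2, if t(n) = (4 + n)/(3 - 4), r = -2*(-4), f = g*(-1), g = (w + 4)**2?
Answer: 1369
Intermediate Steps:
g = 25 (g = (1 + 4)**2 = 5**2 = 25)
f = -25 (f = 25*(-1) = -25)
r = 8
t(n) = -4 - n (t(n) = (4 + n)/(-1) = (4 + n)*(-1) = -4 - n)
(t(r) + f)**2 = ((-4 - 1*8) - 25)**2 = ((-4 - 8) - 25)**2 = (-12 - 25)**2 = (-37)**2 = 1369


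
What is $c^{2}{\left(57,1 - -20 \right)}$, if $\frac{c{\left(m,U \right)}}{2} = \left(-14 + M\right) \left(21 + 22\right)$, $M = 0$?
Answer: $1449616$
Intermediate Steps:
$c{\left(m,U \right)} = -1204$ ($c{\left(m,U \right)} = 2 \left(-14 + 0\right) \left(21 + 22\right) = 2 \left(\left(-14\right) 43\right) = 2 \left(-602\right) = -1204$)
$c^{2}{\left(57,1 - -20 \right)} = \left(-1204\right)^{2} = 1449616$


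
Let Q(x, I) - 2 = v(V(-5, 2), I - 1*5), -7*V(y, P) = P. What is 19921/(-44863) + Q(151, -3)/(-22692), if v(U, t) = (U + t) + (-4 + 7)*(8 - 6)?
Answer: -226017257/509015598 ≈ -0.44403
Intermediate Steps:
V(y, P) = -P/7
v(U, t) = 6 + U + t (v(U, t) = (U + t) + 3*2 = (U + t) + 6 = 6 + U + t)
Q(x, I) = 19/7 + I (Q(x, I) = 2 + (6 - 1/7*2 + (I - 1*5)) = 2 + (6 - 2/7 + (I - 5)) = 2 + (6 - 2/7 + (-5 + I)) = 2 + (5/7 + I) = 19/7 + I)
19921/(-44863) + Q(151, -3)/(-22692) = 19921/(-44863) + (19/7 - 3)/(-22692) = 19921*(-1/44863) - 2/7*(-1/22692) = -19921/44863 + 1/79422 = -226017257/509015598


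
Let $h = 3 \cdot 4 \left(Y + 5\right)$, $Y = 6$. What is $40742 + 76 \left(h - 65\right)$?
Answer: $45834$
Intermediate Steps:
$h = 132$ ($h = 3 \cdot 4 \left(6 + 5\right) = 12 \cdot 11 = 132$)
$40742 + 76 \left(h - 65\right) = 40742 + 76 \left(132 - 65\right) = 40742 + 76 \cdot 67 = 40742 + 5092 = 45834$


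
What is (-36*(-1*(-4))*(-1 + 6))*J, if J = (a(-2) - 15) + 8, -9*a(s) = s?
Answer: 4880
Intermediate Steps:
a(s) = -s/9
J = -61/9 (J = (-⅑*(-2) - 15) + 8 = (2/9 - 15) + 8 = -133/9 + 8 = -61/9 ≈ -6.7778)
(-36*(-1*(-4))*(-1 + 6))*J = -36*(-1*(-4))*(-1 + 6)*(-61/9) = -144*5*(-61/9) = -36*20*(-61/9) = -720*(-61/9) = 4880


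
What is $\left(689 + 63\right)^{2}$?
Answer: $565504$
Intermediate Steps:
$\left(689 + 63\right)^{2} = 752^{2} = 565504$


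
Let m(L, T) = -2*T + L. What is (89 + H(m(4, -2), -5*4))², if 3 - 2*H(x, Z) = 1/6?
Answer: 1177225/144 ≈ 8175.2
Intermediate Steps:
m(L, T) = L - 2*T
H(x, Z) = 17/12 (H(x, Z) = 3/2 - ½/6 = 3/2 - ½*⅙ = 3/2 - 1/12 = 17/12)
(89 + H(m(4, -2), -5*4))² = (89 + 17/12)² = (1085/12)² = 1177225/144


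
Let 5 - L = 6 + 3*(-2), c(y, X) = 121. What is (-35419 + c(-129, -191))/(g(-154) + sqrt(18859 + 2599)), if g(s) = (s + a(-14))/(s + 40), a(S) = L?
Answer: 599571828/278845967 - 458732808*sqrt(21458)/278845967 ≈ -238.83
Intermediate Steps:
L = 5 (L = 5 - (6 + 3*(-2)) = 5 - (6 - 6) = 5 - 1*0 = 5 + 0 = 5)
a(S) = 5
g(s) = (5 + s)/(40 + s) (g(s) = (s + 5)/(s + 40) = (5 + s)/(40 + s))
(-35419 + c(-129, -191))/(g(-154) + sqrt(18859 + 2599)) = (-35419 + 121)/((5 - 154)/(40 - 154) + sqrt(18859 + 2599)) = -35298/(-149/(-114) + sqrt(21458)) = -35298/(-1/114*(-149) + sqrt(21458)) = -35298/(149/114 + sqrt(21458))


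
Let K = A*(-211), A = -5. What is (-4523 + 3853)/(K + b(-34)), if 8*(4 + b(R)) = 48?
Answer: -670/1057 ≈ -0.63387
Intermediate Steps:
b(R) = 2 (b(R) = -4 + (⅛)*48 = -4 + 6 = 2)
K = 1055 (K = -5*(-211) = 1055)
(-4523 + 3853)/(K + b(-34)) = (-4523 + 3853)/(1055 + 2) = -670/1057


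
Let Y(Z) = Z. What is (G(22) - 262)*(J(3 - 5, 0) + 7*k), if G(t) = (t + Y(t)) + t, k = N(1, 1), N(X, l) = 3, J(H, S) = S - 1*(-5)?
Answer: -5096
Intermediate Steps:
J(H, S) = 5 + S (J(H, S) = S + 5 = 5 + S)
k = 3
G(t) = 3*t (G(t) = (t + t) + t = 2*t + t = 3*t)
(G(22) - 262)*(J(3 - 5, 0) + 7*k) = (3*22 - 262)*((5 + 0) + 7*3) = (66 - 262)*(5 + 21) = -196*26 = -5096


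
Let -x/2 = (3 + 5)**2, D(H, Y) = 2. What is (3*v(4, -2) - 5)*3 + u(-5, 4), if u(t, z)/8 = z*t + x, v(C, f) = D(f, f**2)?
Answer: -1181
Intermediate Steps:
v(C, f) = 2
x = -128 (x = -2*(3 + 5)**2 = -2*8**2 = -2*64 = -128)
u(t, z) = -1024 + 8*t*z (u(t, z) = 8*(z*t - 128) = 8*(t*z - 128) = 8*(-128 + t*z) = -1024 + 8*t*z)
(3*v(4, -2) - 5)*3 + u(-5, 4) = (3*2 - 5)*3 + (-1024 + 8*(-5)*4) = (6 - 5)*3 + (-1024 - 160) = 1*3 - 1184 = 3 - 1184 = -1181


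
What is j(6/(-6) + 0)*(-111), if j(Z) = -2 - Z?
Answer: 111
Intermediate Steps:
j(6/(-6) + 0)*(-111) = (-2 - (6/(-6) + 0))*(-111) = (-2 - (6*(-⅙) + 0))*(-111) = (-2 - (-1 + 0))*(-111) = (-2 - 1*(-1))*(-111) = (-2 + 1)*(-111) = -1*(-111) = 111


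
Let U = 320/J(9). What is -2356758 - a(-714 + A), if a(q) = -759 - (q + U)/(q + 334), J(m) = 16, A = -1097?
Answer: -3479808732/1477 ≈ -2.3560e+6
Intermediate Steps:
U = 20 (U = 320/16 = 320*(1/16) = 20)
a(q) = -759 - (20 + q)/(334 + q) (a(q) = -759 - (q + 20)/(q + 334) = -759 - (20 + q)/(334 + q))
-2356758 - a(-714 + A) = -2356758 - 2*(-126763 - 380*(-714 - 1097))/(334 + (-714 - 1097)) = -2356758 - 2*(-126763 - 380*(-1811))/(334 - 1811) = -2356758 - 2*(-126763 + 688180)/(-1477) = -2356758 - 2*(-1)*561417/1477 = -2356758 - 1*(-1122834/1477) = -2356758 + 1122834/1477 = -3479808732/1477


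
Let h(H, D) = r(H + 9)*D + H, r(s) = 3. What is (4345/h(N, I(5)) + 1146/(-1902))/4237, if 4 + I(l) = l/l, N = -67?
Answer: -1391881/102077804 ≈ -0.013635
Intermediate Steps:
I(l) = -3 (I(l) = -4 + l/l = -4 + 1 = -3)
h(H, D) = H + 3*D (h(H, D) = 3*D + H = H + 3*D)
(4345/h(N, I(5)) + 1146/(-1902))/4237 = (4345/(-67 + 3*(-3)) + 1146/(-1902))/4237 = (4345/(-67 - 9) + 1146*(-1/1902))*(1/4237) = (4345/(-76) - 191/317)*(1/4237) = (4345*(-1/76) - 191/317)*(1/4237) = (-4345/76 - 191/317)*(1/4237) = -1391881/24092*1/4237 = -1391881/102077804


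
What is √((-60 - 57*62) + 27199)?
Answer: √23605 ≈ 153.64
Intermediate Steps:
√((-60 - 57*62) + 27199) = √((-60 - 3534) + 27199) = √(-3594 + 27199) = √23605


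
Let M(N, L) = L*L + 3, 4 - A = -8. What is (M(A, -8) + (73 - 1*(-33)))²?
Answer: 29929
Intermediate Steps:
A = 12 (A = 4 - 1*(-8) = 4 + 8 = 12)
M(N, L) = 3 + L² (M(N, L) = L² + 3 = 3 + L²)
(M(A, -8) + (73 - 1*(-33)))² = ((3 + (-8)²) + (73 - 1*(-33)))² = ((3 + 64) + (73 + 33))² = (67 + 106)² = 173² = 29929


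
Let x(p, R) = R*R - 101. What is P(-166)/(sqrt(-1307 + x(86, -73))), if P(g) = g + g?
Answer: -332*sqrt(3921)/3921 ≈ -5.3020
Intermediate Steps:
x(p, R) = -101 + R**2 (x(p, R) = R**2 - 101 = -101 + R**2)
P(g) = 2*g
P(-166)/(sqrt(-1307 + x(86, -73))) = (2*(-166))/(sqrt(-1307 + (-101 + (-73)**2))) = -332/sqrt(-1307 + (-101 + 5329)) = -332/sqrt(-1307 + 5228) = -332*sqrt(3921)/3921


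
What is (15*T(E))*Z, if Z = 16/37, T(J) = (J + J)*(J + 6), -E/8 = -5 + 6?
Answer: 7680/37 ≈ 207.57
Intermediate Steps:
E = -8 (E = -8*(-5 + 6) = -8*1 = -8)
T(J) = 2*J*(6 + J) (T(J) = (2*J)*(6 + J) = 2*J*(6 + J))
Z = 16/37 (Z = 16*(1/37) = 16/37 ≈ 0.43243)
(15*T(E))*Z = (15*(2*(-8)*(6 - 8)))*(16/37) = (15*(2*(-8)*(-2)))*(16/37) = (15*32)*(16/37) = 480*(16/37) = 7680/37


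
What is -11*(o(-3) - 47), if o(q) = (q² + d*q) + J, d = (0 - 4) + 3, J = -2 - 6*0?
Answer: 407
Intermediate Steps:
J = -2 (J = -2 - 3*0 = -2 + 0 = -2)
d = -1 (d = -4 + 3 = -1)
o(q) = -2 + q² - q (o(q) = (q² - q) - 2 = -2 + q² - q)
-11*(o(-3) - 47) = -11*((-2 + (-3)² - 1*(-3)) - 47) = -11*((-2 + 9 + 3) - 47) = -11*(10 - 47) = -11*(-37) = 407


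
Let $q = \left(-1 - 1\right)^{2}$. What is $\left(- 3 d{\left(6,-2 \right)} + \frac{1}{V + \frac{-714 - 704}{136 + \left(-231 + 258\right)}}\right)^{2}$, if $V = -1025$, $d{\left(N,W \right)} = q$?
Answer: $\frac{4088803482241}{28389891049} \approx 144.02$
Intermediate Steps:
$q = 4$ ($q = \left(-2\right)^{2} = 4$)
$d{\left(N,W \right)} = 4$
$\left(- 3 d{\left(6,-2 \right)} + \frac{1}{V + \frac{-714 - 704}{136 + \left(-231 + 258\right)}}\right)^{2} = \left(\left(-3\right) 4 + \frac{1}{-1025 + \frac{-714 - 704}{136 + \left(-231 + 258\right)}}\right)^{2} = \left(-12 + \frac{1}{-1025 - \frac{1418}{136 + 27}}\right)^{2} = \left(-12 + \frac{1}{-1025 - \frac{1418}{163}}\right)^{2} = \left(-12 + \frac{1}{- \frac{168493}{163}}\right)^{2} = \left(-12 - \frac{163}{168493}\right)^{2} = \left(- \frac{2022079}{168493}\right)^{2} = \frac{4088803482241}{28389891049}$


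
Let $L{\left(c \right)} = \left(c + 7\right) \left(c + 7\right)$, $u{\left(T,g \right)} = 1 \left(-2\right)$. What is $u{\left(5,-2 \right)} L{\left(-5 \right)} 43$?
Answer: $-344$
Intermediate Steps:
$u{\left(T,g \right)} = -2$
$L{\left(c \right)} = \left(7 + c\right)^{2}$ ($L{\left(c \right)} = \left(7 + c\right) \left(7 + c\right) = \left(7 + c\right)^{2}$)
$u{\left(5,-2 \right)} L{\left(-5 \right)} 43 = - 2 \left(7 - 5\right)^{2} \cdot 43 = - 2 \cdot 2^{2} \cdot 43 = \left(-2\right) 4 \cdot 43 = \left(-8\right) 43 = -344$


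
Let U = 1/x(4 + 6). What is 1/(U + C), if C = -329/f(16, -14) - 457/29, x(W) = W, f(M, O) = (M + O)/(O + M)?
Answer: -290/99951 ≈ -0.0029014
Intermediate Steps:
f(M, O) = 1 (f(M, O) = (M + O)/(M + O) = 1)
U = 1/10 (U = 1/(4 + 6) = 1/10 ≈ 0.10000)
C = -9998/29 (C = -329/1 - 457/29 = -329*1 - 457*1/29 = -329 - 457/29 = -9998/29 ≈ -344.76)
1/(U + C) = 1/(1/10 - 9998/29) = 1/(-99951/290) = -290/99951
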